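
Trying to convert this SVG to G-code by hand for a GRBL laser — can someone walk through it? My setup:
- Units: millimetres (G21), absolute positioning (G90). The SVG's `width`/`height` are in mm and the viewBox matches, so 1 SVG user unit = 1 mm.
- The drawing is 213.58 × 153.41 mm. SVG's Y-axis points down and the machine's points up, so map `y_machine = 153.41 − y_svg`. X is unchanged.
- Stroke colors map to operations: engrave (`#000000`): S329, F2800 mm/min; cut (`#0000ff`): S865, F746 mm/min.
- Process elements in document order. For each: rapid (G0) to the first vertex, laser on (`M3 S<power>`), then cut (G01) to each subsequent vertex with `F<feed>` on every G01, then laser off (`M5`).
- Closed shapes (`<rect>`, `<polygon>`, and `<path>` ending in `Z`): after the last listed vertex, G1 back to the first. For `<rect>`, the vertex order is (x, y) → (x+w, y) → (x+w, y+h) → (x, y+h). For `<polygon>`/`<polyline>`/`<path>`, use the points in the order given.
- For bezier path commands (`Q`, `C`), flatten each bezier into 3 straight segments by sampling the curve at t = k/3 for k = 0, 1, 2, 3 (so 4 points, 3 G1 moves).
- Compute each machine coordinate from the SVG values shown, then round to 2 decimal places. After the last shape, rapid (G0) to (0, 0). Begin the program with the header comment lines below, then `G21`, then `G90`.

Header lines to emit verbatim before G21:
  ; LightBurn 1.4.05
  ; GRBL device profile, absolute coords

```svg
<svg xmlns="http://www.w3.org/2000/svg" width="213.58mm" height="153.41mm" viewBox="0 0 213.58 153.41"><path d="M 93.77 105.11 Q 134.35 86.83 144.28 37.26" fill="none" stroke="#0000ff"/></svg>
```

viewBox `0 0 213.58 153.41` with mm width/height → 1 unit = 1 mm. Flip: y_m = 153.41 − y_svg.

**Shape 1** — `<path>` quadratic bezier, stroke `#0000ff` → cut (S865, F746). Control points (SVG): P0=(93.77,105.11), P1=(134.35,86.83), P2=(144.28,37.26); sampled at t=k/3. Machine vertices: (93.77,48.30) → (117.42,63.96) → (134.25,86.58) → (144.28,116.15). Open path.

; LightBurn 1.4.05
; GRBL device profile, absolute coords
G21
G90
G0 X93.77 Y48.30
M3 S865
G01 X117.42 Y63.96 F746
G01 X134.25 Y86.58 F746
G01 X144.28 Y116.15 F746
M5
G0 X0.00 Y0.00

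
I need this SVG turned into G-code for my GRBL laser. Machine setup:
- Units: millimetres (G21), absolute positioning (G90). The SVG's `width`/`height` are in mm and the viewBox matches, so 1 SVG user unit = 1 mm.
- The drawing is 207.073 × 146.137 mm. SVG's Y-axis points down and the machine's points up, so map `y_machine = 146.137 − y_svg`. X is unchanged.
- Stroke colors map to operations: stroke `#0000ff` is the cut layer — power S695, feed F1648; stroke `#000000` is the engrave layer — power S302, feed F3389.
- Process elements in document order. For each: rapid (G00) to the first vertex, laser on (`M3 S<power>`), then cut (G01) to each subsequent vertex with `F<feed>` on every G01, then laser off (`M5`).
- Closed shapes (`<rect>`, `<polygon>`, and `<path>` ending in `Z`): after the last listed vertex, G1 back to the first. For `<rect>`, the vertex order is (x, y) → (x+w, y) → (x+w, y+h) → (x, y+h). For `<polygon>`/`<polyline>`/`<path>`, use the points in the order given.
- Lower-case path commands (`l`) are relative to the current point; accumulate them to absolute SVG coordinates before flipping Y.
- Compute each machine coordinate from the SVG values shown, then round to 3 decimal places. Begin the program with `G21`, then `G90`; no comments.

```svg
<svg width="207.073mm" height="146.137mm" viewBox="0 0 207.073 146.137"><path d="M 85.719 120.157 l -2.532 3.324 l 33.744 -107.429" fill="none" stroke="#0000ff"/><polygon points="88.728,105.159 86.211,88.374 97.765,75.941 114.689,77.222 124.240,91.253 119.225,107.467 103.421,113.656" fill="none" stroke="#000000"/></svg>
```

G21
G90
G00 X85.719 Y25.980
M3 S695
G01 X83.187 Y22.656 F1648
G01 X116.931 Y130.085 F1648
M5
G00 X88.728 Y40.978
M3 S302
G01 X86.211 Y57.763 F3389
G01 X97.765 Y70.196 F3389
G01 X114.689 Y68.915 F3389
G01 X124.240 Y54.884 F3389
G01 X119.225 Y38.670 F3389
G01 X103.421 Y32.481 F3389
G01 X88.728 Y40.978 F3389
M5

viewBox `0 0 207.073 146.137` with mm width/height → 1 unit = 1 mm. Flip: y_m = 146.137 − y_svg.

**Shape 1** — `<path>` open polyline, stroke `#0000ff` → cut (S695, F1648). Machine vertices: (85.719,25.980) → (83.187,22.656) → (116.931,130.085). Open path.

**Shape 2** — `<polygon>` regular polygon, stroke `#000000` → engrave (S302, F3389). Machine vertices: (88.728,40.978) → (86.211,57.763) → (97.765,70.196) → (114.689,68.915) → (124.240,54.884) → (119.225,38.670) → (103.421,32.481) → (88.728,40.978). Closed: final G1 returns to the first vertex.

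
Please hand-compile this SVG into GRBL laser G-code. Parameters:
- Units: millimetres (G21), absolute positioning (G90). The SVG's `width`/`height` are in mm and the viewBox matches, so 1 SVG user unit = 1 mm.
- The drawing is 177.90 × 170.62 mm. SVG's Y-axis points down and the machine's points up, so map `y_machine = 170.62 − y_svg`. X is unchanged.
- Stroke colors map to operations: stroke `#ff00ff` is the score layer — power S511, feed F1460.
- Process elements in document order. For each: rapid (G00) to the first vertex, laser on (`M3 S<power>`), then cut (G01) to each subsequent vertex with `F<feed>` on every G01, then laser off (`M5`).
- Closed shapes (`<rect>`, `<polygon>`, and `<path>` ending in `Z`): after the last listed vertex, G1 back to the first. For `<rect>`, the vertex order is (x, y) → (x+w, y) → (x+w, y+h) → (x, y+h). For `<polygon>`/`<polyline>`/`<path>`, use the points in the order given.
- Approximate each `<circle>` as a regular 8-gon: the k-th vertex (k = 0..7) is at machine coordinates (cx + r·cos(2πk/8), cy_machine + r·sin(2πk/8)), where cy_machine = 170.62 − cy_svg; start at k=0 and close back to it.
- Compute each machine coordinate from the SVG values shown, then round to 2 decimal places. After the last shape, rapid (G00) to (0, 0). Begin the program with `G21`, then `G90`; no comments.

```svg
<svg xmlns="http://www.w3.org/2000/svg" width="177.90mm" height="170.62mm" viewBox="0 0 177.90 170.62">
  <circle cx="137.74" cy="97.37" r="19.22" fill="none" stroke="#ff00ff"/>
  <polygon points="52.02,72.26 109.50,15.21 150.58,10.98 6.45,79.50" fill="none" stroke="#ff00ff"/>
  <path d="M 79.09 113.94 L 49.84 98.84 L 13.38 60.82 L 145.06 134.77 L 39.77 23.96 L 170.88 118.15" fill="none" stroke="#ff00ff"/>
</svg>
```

G21
G90
G00 X156.96 Y73.25
M3 S511
G01 X151.33 Y86.84 F1460
G01 X137.74 Y92.47 F1460
G01 X124.15 Y86.84 F1460
G01 X118.52 Y73.25 F1460
G01 X124.15 Y59.66 F1460
G01 X137.74 Y54.03 F1460
G01 X151.33 Y59.66 F1460
G01 X156.96 Y73.25 F1460
M5
G00 X52.02 Y98.36
M3 S511
G01 X109.50 Y155.41 F1460
G01 X150.58 Y159.64 F1460
G01 X6.45 Y91.12 F1460
G01 X52.02 Y98.36 F1460
M5
G00 X79.09 Y56.68
M3 S511
G01 X49.84 Y71.78 F1460
G01 X13.38 Y109.80 F1460
G01 X145.06 Y35.85 F1460
G01 X39.77 Y146.66 F1460
G01 X170.88 Y52.47 F1460
M5
G00 X0.00 Y0.00

viewBox `0 0 177.90 170.62` with mm width/height → 1 unit = 1 mm. Flip: y_m = 170.62 − y_svg.

**Shape 1** — `<circle>` circle, stroke `#ff00ff` → score (S511, F1460). Machine vertices: (156.96,73.25) → (151.33,86.84) → (137.74,92.47) → (124.15,86.84) → (118.52,73.25) → (124.15,59.66) → (137.74,54.03) → (151.33,59.66) → (156.96,73.25). Closed: final G1 returns to the first vertex.

**Shape 2** — `<polygon>` closed polygon, stroke `#ff00ff` → score (S511, F1460). Machine vertices: (52.02,98.36) → (109.50,155.41) → (150.58,159.64) → (6.45,91.12) → (52.02,98.36). Closed: final G1 returns to the first vertex.

**Shape 3** — `<path>` open polyline, stroke `#ff00ff` → score (S511, F1460). Machine vertices: (79.09,56.68) → (49.84,71.78) → (13.38,109.80) → (145.06,35.85) → (39.77,146.66) → (170.88,52.47). Open path.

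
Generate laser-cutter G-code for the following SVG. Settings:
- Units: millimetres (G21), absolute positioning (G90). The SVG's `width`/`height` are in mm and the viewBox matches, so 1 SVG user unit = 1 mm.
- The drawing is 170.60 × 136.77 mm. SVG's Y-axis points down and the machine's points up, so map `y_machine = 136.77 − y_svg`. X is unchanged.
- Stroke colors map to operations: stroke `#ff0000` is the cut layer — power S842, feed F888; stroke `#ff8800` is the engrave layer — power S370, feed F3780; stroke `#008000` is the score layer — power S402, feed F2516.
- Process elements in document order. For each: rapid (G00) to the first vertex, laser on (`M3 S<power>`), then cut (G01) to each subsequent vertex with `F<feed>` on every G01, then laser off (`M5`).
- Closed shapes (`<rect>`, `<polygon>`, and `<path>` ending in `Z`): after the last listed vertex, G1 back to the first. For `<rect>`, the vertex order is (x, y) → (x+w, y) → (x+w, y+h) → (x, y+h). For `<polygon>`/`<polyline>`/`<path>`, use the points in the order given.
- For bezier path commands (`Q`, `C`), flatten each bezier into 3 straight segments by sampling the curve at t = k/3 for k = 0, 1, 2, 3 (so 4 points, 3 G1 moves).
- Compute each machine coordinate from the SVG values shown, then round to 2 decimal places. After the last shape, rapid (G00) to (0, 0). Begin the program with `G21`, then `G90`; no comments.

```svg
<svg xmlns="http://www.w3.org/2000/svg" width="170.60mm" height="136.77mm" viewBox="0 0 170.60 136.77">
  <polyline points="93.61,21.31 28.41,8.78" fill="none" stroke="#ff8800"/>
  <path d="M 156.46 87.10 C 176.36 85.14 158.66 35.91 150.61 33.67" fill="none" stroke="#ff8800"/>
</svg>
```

G21
G90
G00 X93.61 Y115.46
M3 S370
G01 X28.41 Y127.99 F3780
M5
G00 X156.46 Y49.67
M3 S370
G01 X165.58 Y63.90 F3780
G01 X160.13 Y88.69 F3780
G01 X150.61 Y103.10 F3780
M5
G00 X0.00 Y0.00

viewBox `0 0 170.60 136.77` with mm width/height → 1 unit = 1 mm. Flip: y_m = 136.77 − y_svg.

**Shape 1** — `<polyline>` line segment, stroke `#ff8800` → engrave (S370, F3780). Machine vertices: (93.61,115.46) → (28.41,127.99). Open path.

**Shape 2** — `<path>` cubic bezier, stroke `#ff8800` → engrave (S370, F3780). Control points (SVG): P0=(156.46,87.10), P1=(176.36,85.14), P2=(158.66,35.91), P3=(150.61,33.67); sampled at t=k/3. Machine vertices: (156.46,49.67) → (165.58,63.90) → (160.13,88.69) → (150.61,103.10). Open path.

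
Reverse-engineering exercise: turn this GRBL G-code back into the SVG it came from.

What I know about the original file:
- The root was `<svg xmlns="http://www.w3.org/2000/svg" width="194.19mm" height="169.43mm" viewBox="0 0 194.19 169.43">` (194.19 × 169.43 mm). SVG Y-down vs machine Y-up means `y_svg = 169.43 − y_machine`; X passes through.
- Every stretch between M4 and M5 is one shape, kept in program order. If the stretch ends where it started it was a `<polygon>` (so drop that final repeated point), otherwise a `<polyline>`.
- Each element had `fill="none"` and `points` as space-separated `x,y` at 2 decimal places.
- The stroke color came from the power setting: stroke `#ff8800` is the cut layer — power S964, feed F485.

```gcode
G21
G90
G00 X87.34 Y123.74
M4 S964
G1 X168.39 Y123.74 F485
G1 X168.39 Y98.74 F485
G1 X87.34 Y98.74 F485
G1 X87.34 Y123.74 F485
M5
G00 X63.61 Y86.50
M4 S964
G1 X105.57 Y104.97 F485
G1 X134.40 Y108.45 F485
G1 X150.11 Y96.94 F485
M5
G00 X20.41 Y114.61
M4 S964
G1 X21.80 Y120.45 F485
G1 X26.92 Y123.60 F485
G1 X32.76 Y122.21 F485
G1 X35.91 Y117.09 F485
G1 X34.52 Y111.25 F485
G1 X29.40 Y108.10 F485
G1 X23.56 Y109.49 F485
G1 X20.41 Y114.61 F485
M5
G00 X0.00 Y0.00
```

<svg xmlns="http://www.w3.org/2000/svg" width="194.19mm" height="169.43mm" viewBox="0 0 194.19 169.43">
  <polygon points="87.34,45.69 168.39,45.69 168.39,70.69 87.34,70.69" fill="none" stroke="#ff8800"/>
  <polyline points="63.61,82.93 105.57,64.46 134.40,60.98 150.11,72.49" fill="none" stroke="#ff8800"/>
  <polygon points="20.41,54.82 21.80,48.98 26.92,45.83 32.76,47.22 35.91,52.34 34.52,58.18 29.40,61.33 23.56,59.94" fill="none" stroke="#ff8800"/>
</svg>

Each laser-on run becomes one SVG element. Flip Y back into SVG space with y_svg = 169.43 − y_machine. Every run uses S964, so all elements get stroke `#ff8800` (cut).

Run 1: The run returns to its start, so emit a `<polygon>` with points (Y-flipped): 87.34,45.69 168.39,45.69 168.39,70.69 87.34,70.69.

Run 2: The run is open, so emit a `<polyline>` with points (Y-flipped): 63.61,82.93 105.57,64.46 134.40,60.98 150.11,72.49.

Run 3: The run returns to its start, so emit a `<polygon>` with points (Y-flipped): 20.41,54.82 21.80,48.98 26.92,45.83 32.76,47.22 35.91,52.34 34.52,58.18 29.40,61.33 23.56,59.94.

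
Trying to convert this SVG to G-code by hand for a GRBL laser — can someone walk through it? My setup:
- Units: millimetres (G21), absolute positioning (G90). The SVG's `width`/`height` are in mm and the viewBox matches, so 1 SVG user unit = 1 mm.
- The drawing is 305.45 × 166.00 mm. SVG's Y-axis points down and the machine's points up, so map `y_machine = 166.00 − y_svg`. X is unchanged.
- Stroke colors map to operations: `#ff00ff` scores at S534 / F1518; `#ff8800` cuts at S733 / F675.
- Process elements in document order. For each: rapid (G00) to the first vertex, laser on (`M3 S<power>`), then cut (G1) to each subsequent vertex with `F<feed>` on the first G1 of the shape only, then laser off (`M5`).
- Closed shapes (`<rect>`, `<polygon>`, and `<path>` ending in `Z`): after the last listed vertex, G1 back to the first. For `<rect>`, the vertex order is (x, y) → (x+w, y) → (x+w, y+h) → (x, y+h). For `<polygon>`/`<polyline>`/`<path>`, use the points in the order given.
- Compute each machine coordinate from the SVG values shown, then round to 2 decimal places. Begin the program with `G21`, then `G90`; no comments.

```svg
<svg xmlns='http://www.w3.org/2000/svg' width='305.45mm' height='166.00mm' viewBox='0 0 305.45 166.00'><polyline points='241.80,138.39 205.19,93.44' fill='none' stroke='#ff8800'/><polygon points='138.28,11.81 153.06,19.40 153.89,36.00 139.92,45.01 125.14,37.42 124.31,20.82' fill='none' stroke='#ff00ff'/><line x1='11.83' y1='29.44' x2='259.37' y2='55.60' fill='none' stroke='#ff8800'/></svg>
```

Since the viewBox matches the mm dimensions, user units are millimetres directly. The only transform is the Y-flip y_m = 166.00 − y_svg.

Shape 1 is a line segment drawn with `<polyline>`. Its stroke #ff8800 means cut at S733, F675. After flipping Y the toolpath is (241.80,27.61) → (205.19,72.56).

Shape 2 is a regular polygon drawn with `<polygon>`. Its stroke #ff00ff means score at S534, F1518. After flipping Y the toolpath is (138.28,154.19) → (153.06,146.60) → (153.89,130.00) → (139.92,120.99) → (125.14,128.58) → (124.31,145.18) → (138.28,154.19), returning to the start.

Shape 3 is a line segment drawn with `<line>`. Its stroke #ff8800 means cut at S733, F675. After flipping Y the toolpath is (11.83,136.56) → (259.37,110.40).

G21
G90
G00 X241.80 Y27.61
M3 S733
G1 X205.19 Y72.56 F675
M5
G00 X138.28 Y154.19
M3 S534
G1 X153.06 Y146.60 F1518
G1 X153.89 Y130.00
G1 X139.92 Y120.99
G1 X125.14 Y128.58
G1 X124.31 Y145.18
G1 X138.28 Y154.19
M5
G00 X11.83 Y136.56
M3 S733
G1 X259.37 Y110.40 F675
M5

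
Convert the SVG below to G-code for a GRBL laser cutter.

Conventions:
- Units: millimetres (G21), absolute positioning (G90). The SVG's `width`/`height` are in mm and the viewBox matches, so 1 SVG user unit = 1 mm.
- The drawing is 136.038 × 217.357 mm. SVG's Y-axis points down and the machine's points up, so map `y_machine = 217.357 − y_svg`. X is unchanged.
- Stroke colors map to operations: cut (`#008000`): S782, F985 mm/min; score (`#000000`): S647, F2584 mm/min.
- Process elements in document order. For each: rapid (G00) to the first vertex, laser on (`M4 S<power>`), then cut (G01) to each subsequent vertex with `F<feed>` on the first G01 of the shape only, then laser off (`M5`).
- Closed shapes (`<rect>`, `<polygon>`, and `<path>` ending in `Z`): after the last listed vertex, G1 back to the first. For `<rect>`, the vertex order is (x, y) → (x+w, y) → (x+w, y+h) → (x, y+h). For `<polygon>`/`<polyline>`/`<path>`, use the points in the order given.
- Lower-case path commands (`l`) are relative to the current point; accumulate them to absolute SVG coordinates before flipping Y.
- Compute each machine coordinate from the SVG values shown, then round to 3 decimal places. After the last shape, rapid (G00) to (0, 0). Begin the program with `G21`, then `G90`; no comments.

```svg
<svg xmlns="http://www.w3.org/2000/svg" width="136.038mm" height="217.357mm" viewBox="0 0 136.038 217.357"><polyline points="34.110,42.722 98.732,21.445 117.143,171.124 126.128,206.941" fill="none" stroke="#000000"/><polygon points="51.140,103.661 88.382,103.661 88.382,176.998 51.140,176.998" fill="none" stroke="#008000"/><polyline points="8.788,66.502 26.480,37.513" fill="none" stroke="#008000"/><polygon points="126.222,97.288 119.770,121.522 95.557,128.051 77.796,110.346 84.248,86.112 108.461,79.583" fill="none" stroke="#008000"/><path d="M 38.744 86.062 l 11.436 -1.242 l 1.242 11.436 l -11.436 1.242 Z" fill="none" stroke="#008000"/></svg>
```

G21
G90
G00 X34.110 Y174.635
M4 S647
G01 X98.732 Y195.912 F2584
G01 X117.143 Y46.233
G01 X126.128 Y10.416
M5
G00 X51.140 Y113.696
M4 S782
G01 X88.382 Y113.696 F985
G01 X88.382 Y40.359
G01 X51.140 Y40.359
G01 X51.140 Y113.696
M5
G00 X8.788 Y150.855
M4 S782
G01 X26.480 Y179.844 F985
M5
G00 X126.222 Y120.069
M4 S782
G01 X119.770 Y95.835 F985
G01 X95.557 Y89.306
G01 X77.796 Y107.011
G01 X84.248 Y131.245
G01 X108.461 Y137.774
G01 X126.222 Y120.069
M5
G00 X38.744 Y131.295
M4 S782
G01 X50.180 Y132.537 F985
G01 X51.422 Y121.101
G01 X39.986 Y119.859
G01 X38.744 Y131.295
M5
G00 X0.000 Y0.000

Since the viewBox matches the mm dimensions, user units are millimetres directly. The only transform is the Y-flip y_m = 217.357 − y_svg.

Shape 1 is a open polyline drawn with `<polyline>`. Its stroke #000000 means score at S647, F2584. After flipping Y the toolpath is (34.110,174.635) → (98.732,195.912) → (117.143,46.233) → (126.128,10.416).

Shape 2 is a rectangle drawn with `<polygon>`. Its stroke #008000 means cut at S782, F985. After flipping Y the toolpath is (51.140,113.696) → (88.382,113.696) → (88.382,40.359) → (51.140,40.359) → (51.140,113.696), returning to the start.

Shape 3 is a line segment drawn with `<polyline>`. Its stroke #008000 means cut at S782, F985. After flipping Y the toolpath is (8.788,150.855) → (26.480,179.844).

Shape 4 is a regular polygon drawn with `<polygon>`. Its stroke #008000 means cut at S782, F985. After flipping Y the toolpath is (126.222,120.069) → (119.770,95.835) → (95.557,89.306) → (77.796,107.011) → (84.248,131.245) → (108.461,137.774) → (126.222,120.069), returning to the start.

Shape 5 is a regular polygon drawn with `<path>`. Its stroke #008000 means cut at S782, F985. After flipping Y the toolpath is (38.744,131.295) → (50.180,132.537) → (51.422,121.101) → (39.986,119.859) → (38.744,131.295), returning to the start.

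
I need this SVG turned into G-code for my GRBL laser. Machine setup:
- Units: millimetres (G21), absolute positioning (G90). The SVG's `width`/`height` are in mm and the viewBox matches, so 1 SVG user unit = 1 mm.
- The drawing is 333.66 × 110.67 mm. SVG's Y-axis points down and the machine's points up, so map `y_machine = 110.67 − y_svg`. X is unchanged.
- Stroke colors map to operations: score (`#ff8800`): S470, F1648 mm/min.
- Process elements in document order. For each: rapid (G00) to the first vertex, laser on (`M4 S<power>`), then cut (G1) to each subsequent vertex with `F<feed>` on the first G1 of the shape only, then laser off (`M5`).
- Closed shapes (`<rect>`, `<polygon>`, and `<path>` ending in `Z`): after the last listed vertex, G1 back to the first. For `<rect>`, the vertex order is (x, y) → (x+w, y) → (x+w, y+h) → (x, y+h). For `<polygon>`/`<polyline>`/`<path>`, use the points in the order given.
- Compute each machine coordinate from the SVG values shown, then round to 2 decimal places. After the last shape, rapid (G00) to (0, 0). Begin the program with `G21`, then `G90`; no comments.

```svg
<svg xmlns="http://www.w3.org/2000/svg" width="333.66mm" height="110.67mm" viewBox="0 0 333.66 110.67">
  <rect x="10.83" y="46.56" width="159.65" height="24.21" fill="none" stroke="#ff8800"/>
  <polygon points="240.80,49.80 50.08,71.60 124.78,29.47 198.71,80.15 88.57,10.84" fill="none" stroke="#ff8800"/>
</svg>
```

G21
G90
G00 X10.83 Y64.11
M4 S470
G1 X170.48 Y64.11 F1648
G1 X170.48 Y39.90
G1 X10.83 Y39.90
G1 X10.83 Y64.11
M5
G00 X240.80 Y60.87
M4 S470
G1 X50.08 Y39.07 F1648
G1 X124.78 Y81.20
G1 X198.71 Y30.52
G1 X88.57 Y99.83
G1 X240.80 Y60.87
M5
G00 X0.00 Y0.00

viewBox `0 0 333.66 110.67` with mm width/height → 1 unit = 1 mm. Flip: y_m = 110.67 − y_svg.

**Shape 1** — `<rect>` rectangle, stroke `#ff8800` → score (S470, F1648). Machine vertices: (10.83,64.11) → (170.48,64.11) → (170.48,39.90) → (10.83,39.90) → (10.83,64.11). Closed: final G1 returns to the first vertex.

**Shape 2** — `<polygon>` closed polygon, stroke `#ff8800` → score (S470, F1648). Machine vertices: (240.80,60.87) → (50.08,39.07) → (124.78,81.20) → (198.71,30.52) → (88.57,99.83) → (240.80,60.87). Closed: final G1 returns to the first vertex.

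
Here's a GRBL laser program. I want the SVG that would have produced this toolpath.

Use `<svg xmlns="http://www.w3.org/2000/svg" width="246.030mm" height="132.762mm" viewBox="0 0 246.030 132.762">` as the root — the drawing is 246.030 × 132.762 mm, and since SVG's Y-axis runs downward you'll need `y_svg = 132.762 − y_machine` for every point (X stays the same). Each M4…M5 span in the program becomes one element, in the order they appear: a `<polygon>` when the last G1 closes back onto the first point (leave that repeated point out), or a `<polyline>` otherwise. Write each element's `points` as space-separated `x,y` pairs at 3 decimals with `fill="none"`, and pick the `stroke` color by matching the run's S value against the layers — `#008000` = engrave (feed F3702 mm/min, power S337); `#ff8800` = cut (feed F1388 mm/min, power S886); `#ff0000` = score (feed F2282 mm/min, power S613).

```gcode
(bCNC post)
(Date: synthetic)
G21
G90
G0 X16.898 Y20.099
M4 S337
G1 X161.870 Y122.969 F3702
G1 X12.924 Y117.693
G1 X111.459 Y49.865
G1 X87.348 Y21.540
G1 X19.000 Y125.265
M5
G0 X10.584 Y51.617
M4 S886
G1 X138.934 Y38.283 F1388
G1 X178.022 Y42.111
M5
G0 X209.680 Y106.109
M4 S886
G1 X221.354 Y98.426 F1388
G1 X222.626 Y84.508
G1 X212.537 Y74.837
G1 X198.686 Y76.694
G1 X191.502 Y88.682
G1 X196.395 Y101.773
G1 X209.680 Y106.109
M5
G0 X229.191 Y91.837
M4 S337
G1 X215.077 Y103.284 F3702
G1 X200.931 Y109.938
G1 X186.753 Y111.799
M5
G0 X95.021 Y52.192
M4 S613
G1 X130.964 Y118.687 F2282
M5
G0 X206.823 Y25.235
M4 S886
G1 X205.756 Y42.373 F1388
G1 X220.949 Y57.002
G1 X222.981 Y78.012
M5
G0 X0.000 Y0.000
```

<svg xmlns="http://www.w3.org/2000/svg" width="246.030mm" height="132.762mm" viewBox="0 0 246.030 132.762">
  <polyline points="16.898,112.663 161.870,9.793 12.924,15.069 111.459,82.897 87.348,111.222 19.000,7.497" fill="none" stroke="#008000"/>
  <polyline points="10.584,81.145 138.934,94.479 178.022,90.651" fill="none" stroke="#ff8800"/>
  <polygon points="209.680,26.653 221.354,34.336 222.626,48.254 212.537,57.925 198.686,56.068 191.502,44.080 196.395,30.989" fill="none" stroke="#ff8800"/>
  <polyline points="229.191,40.925 215.077,29.478 200.931,22.824 186.753,20.963" fill="none" stroke="#008000"/>
  <polyline points="95.021,80.570 130.964,14.075" fill="none" stroke="#ff0000"/>
  <polyline points="206.823,107.527 205.756,90.389 220.949,75.760 222.981,54.750" fill="none" stroke="#ff8800"/>
</svg>

Each laser-on run becomes one SVG element. Flip Y back into SVG space with y_svg = 132.762 − y_machine.

Run 1: S337 ⇒ engrave layer `#008000`. The run is open, so emit a `<polyline>` with points (Y-flipped): 16.898,112.663 161.870,9.793 12.924,15.069 111.459,82.897 87.348,111.222 19.000,7.497.

Run 2: the run's S886 means `#ff8800` (cut). The run is open, so emit a `<polyline>` with points (Y-flipped): 10.584,81.145 138.934,94.479 178.022,90.651.

Run 3: S886 ⇒ cut layer `#ff8800`. The run returns to its start, so emit a `<polygon>` with points (Y-flipped): 209.680,26.653 221.354,34.336 222.626,48.254 212.537,57.925 198.686,56.068 191.502,44.080 196.395,30.989.

Run 4: S337 ⇒ engrave layer `#008000`. The run is open, so emit a `<polyline>` with points (Y-flipped): 229.191,40.925 215.077,29.478 200.931,22.824 186.753,20.963.

Run 5: the run's S613 means `#ff0000` (score). The run is open, so emit a `<polyline>` with points (Y-flipped): 95.021,80.570 130.964,14.075.

Run 6: power S886 maps to stroke `#ff8800` (cut). The run is open, so emit a `<polyline>` with points (Y-flipped): 206.823,107.527 205.756,90.389 220.949,75.760 222.981,54.750.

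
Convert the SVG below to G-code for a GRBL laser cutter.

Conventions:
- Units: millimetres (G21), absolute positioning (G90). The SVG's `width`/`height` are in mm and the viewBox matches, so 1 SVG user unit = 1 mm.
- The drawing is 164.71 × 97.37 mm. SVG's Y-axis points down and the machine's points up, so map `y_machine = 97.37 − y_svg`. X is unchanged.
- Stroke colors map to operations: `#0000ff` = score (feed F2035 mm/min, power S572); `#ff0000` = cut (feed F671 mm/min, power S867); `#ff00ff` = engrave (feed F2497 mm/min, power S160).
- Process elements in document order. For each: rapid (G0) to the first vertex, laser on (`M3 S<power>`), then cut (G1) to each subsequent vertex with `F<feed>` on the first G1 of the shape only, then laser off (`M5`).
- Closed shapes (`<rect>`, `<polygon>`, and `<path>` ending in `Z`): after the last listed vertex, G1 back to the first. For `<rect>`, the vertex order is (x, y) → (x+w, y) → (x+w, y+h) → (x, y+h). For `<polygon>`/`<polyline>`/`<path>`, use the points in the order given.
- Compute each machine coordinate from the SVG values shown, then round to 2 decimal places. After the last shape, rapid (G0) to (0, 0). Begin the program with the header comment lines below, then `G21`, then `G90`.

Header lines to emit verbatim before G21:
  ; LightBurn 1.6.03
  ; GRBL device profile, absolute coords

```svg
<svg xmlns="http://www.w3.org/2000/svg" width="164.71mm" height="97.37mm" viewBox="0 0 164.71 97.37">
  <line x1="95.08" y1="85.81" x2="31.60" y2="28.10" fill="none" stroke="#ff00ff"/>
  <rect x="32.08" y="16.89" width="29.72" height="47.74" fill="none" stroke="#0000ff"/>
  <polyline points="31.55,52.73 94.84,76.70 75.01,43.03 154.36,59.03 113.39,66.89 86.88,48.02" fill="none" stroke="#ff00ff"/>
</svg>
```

; LightBurn 1.6.03
; GRBL device profile, absolute coords
G21
G90
G0 X95.08 Y11.56
M3 S160
G1 X31.60 Y69.27 F2497
M5
G0 X32.08 Y80.48
M3 S572
G1 X61.80 Y80.48 F2035
G1 X61.80 Y32.74
G1 X32.08 Y32.74
G1 X32.08 Y80.48
M5
G0 X31.55 Y44.64
M3 S160
G1 X94.84 Y20.67 F2497
G1 X75.01 Y54.34
G1 X154.36 Y38.34
G1 X113.39 Y30.48
G1 X86.88 Y49.35
M5
G0 X0.00 Y0.00

Since the viewBox matches the mm dimensions, user units are millimetres directly. The only transform is the Y-flip y_m = 97.37 − y_svg.

Shape 1 is a line segment drawn with `<line>`. Its stroke #ff00ff means engrave at S160, F2497. After flipping Y the toolpath is (95.08,11.56) → (31.60,69.27).

Shape 2 is a rectangle drawn with `<rect>`. Its stroke #0000ff means score at S572, F2035. After flipping Y the toolpath is (32.08,80.48) → (61.80,80.48) → (61.80,32.74) → (32.08,32.74) → (32.08,80.48), returning to the start.

Shape 3 is a open polyline drawn with `<polyline>`. Its stroke #ff00ff means engrave at S160, F2497. After flipping Y the toolpath is (31.55,44.64) → (94.84,20.67) → (75.01,54.34) → (154.36,38.34) → (113.39,30.48) → (86.88,49.35).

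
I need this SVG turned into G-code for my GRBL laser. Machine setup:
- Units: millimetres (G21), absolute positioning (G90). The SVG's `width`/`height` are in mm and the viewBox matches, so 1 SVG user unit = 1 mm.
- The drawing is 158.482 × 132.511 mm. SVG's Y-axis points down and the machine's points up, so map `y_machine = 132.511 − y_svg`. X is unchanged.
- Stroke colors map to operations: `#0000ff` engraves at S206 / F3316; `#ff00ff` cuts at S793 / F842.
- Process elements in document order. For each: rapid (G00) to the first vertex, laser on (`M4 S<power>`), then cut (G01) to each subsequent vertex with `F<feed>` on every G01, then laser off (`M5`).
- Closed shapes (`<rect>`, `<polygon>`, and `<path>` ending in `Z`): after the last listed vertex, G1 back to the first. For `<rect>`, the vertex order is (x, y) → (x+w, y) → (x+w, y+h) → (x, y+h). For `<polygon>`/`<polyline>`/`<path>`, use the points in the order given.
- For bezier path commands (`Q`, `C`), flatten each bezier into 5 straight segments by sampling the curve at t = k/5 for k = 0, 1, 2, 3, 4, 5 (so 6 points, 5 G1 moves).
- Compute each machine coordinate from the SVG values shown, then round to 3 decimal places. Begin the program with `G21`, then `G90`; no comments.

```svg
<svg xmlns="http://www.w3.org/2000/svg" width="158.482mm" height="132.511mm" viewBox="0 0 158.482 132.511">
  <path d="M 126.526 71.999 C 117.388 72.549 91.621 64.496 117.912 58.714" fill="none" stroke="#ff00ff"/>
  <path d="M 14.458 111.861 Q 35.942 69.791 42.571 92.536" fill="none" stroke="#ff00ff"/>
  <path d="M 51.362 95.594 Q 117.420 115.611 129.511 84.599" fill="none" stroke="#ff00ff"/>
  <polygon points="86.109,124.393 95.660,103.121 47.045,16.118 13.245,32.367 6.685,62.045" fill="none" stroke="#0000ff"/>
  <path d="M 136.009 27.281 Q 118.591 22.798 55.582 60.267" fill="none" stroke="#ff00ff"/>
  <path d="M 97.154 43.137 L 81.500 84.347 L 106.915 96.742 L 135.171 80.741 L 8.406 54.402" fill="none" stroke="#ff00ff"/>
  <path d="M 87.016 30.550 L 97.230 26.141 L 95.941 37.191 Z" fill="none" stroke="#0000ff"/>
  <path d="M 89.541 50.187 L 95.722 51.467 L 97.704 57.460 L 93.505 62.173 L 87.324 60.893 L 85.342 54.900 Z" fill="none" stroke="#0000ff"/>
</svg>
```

G21
G90
G00 X126.526 Y60.512
M4 S793
G01 X119.597 Y61.127 F842
G01 X111.974 Y63.286 F842
G01 X106.955 Y66.464 F842
G01 X107.835 Y70.142 F842
G01 X117.912 Y73.797 F842
M5
G00 X14.458 Y20.650
M4 S793
G01 X22.457 Y34.885 F842
G01 X29.268 Y43.936 F842
G01 X34.891 Y47.801 F842
G01 X39.325 Y46.480 F842
G01 X42.571 Y39.975 F842
M5
G00 X51.362 Y36.917
M4 S793
G01 X75.627 Y30.951 F842
G01 X95.574 Y29.068 F842
G01 X111.203 Y31.267 F842
G01 X122.516 Y37.548 F842
G01 X129.511 Y47.912 F842
M5
G00 X86.109 Y8.118
M4 S206
G01 X95.660 Y29.390 F3316
G01 X47.045 Y116.393 F3316
G01 X13.245 Y100.144 F3316
G01 X6.685 Y70.466 F3316
G01 X86.109 Y8.118 F3316
M5
G00 X136.009 Y105.230
M4 S793
G01 X127.218 Y105.345 F842
G01 X114.780 Y102.104 F842
G01 X98.695 Y95.507 F842
G01 X78.962 Y85.554 F842
G01 X55.582 Y72.244 F842
M5
G00 X97.154 Y89.374
M4 S793
G01 X81.500 Y48.164 F842
G01 X106.915 Y35.769 F842
G01 X135.171 Y51.770 F842
G01 X8.406 Y78.109 F842
M5
G00 X87.016 Y101.961
M4 S206
G01 X97.230 Y106.370 F3316
G01 X95.941 Y95.320 F3316
G01 X87.016 Y101.961 F3316
M5
G00 X89.541 Y82.324
M4 S206
G01 X95.722 Y81.044 F3316
G01 X97.704 Y75.051 F3316
G01 X93.505 Y70.338 F3316
G01 X87.324 Y71.618 F3316
G01 X85.342 Y77.611 F3316
G01 X89.541 Y82.324 F3316
M5

Since the viewBox matches the mm dimensions, user units are millimetres directly. The only transform is the Y-flip y_m = 132.511 − y_svg.

Shape 1 is a cubic bezier drawn with `<path>`. Its stroke #ff00ff means cut at S793, F842. After flipping Y the toolpath is (126.526,60.512) → (119.597,61.127) → (111.974,63.286) → (106.955,66.464) → (107.835,70.142) → (117.912,73.797).

Shape 2 is a quadratic bezier drawn with `<path>`. Its stroke #ff00ff means cut at S793, F842. After flipping Y the toolpath is (14.458,20.650) → (22.457,34.885) → (29.268,43.936) → (34.891,47.801) → (39.325,46.480) → (42.571,39.975).

Shape 3 is a quadratic bezier drawn with `<path>`. Its stroke #ff00ff means cut at S793, F842. After flipping Y the toolpath is (51.362,36.917) → (75.627,30.951) → (95.574,29.068) → (111.203,31.267) → (122.516,37.548) → (129.511,47.912).

Shape 4 is a closed polygon drawn with `<polygon>`. Its stroke #0000ff means engrave at S206, F3316. After flipping Y the toolpath is (86.109,8.118) → (95.660,29.390) → (47.045,116.393) → (13.245,100.144) → (6.685,70.466) → (86.109,8.118), returning to the start.

Shape 5 is a quadratic bezier drawn with `<path>`. Its stroke #ff00ff means cut at S793, F842. After flipping Y the toolpath is (136.009,105.230) → (127.218,105.345) → (114.780,102.104) → (98.695,95.507) → (78.962,85.554) → (55.582,72.244).

Shape 6 is a open polyline drawn with `<path>`. Its stroke #ff00ff means cut at S793, F842. After flipping Y the toolpath is (97.154,89.374) → (81.500,48.164) → (106.915,35.769) → (135.171,51.770) → (8.406,78.109).

Shape 7 is a regular polygon drawn with `<path>`. Its stroke #0000ff means engrave at S206, F3316. After flipping Y the toolpath is (87.016,101.961) → (97.230,106.370) → (95.941,95.320) → (87.016,101.961), returning to the start.

Shape 8 is a regular polygon drawn with `<path>`. Its stroke #0000ff means engrave at S206, F3316. After flipping Y the toolpath is (89.541,82.324) → (95.722,81.044) → (97.704,75.051) → (93.505,70.338) → (87.324,71.618) → (85.342,77.611) → (89.541,82.324), returning to the start.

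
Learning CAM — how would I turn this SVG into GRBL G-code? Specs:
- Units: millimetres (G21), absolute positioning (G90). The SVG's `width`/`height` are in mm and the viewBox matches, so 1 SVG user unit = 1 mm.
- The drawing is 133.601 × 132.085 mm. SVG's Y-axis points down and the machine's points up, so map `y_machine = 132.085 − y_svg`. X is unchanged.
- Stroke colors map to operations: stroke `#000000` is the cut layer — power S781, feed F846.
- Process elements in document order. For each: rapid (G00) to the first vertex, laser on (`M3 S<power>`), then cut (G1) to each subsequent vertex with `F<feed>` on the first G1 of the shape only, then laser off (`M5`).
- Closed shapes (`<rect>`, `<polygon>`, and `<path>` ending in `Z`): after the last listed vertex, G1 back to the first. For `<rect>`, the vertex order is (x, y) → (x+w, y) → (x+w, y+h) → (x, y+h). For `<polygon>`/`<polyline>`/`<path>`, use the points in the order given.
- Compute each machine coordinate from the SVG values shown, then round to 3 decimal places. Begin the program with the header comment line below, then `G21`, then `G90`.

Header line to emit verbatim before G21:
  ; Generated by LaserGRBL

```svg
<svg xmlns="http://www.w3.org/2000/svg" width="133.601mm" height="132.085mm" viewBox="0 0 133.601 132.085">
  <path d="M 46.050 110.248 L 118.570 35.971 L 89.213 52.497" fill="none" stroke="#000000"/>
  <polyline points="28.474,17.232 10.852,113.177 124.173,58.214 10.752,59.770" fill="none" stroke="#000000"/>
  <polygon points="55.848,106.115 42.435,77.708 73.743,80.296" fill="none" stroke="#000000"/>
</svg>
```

viewBox `0 0 133.601 132.085` with mm width/height → 1 unit = 1 mm. Flip: y_m = 132.085 − y_svg.

**Shape 1** — `<path>` open polyline, stroke `#000000` → cut (S781, F846). Machine vertices: (46.050,21.837) → (118.570,96.114) → (89.213,79.588). Open path.

**Shape 2** — `<polyline>` open polyline, stroke `#000000` → cut (S781, F846). Machine vertices: (28.474,114.853) → (10.852,18.908) → (124.173,73.871) → (10.752,72.315). Open path.

**Shape 3** — `<polygon>` regular polygon, stroke `#000000` → cut (S781, F846). Machine vertices: (55.848,25.970) → (42.435,54.377) → (73.743,51.789) → (55.848,25.970). Closed: final G1 returns to the first vertex.

; Generated by LaserGRBL
G21
G90
G00 X46.050 Y21.837
M3 S781
G1 X118.570 Y96.114 F846
G1 X89.213 Y79.588
M5
G00 X28.474 Y114.853
M3 S781
G1 X10.852 Y18.908 F846
G1 X124.173 Y73.871
G1 X10.752 Y72.315
M5
G00 X55.848 Y25.970
M3 S781
G1 X42.435 Y54.377 F846
G1 X73.743 Y51.789
G1 X55.848 Y25.970
M5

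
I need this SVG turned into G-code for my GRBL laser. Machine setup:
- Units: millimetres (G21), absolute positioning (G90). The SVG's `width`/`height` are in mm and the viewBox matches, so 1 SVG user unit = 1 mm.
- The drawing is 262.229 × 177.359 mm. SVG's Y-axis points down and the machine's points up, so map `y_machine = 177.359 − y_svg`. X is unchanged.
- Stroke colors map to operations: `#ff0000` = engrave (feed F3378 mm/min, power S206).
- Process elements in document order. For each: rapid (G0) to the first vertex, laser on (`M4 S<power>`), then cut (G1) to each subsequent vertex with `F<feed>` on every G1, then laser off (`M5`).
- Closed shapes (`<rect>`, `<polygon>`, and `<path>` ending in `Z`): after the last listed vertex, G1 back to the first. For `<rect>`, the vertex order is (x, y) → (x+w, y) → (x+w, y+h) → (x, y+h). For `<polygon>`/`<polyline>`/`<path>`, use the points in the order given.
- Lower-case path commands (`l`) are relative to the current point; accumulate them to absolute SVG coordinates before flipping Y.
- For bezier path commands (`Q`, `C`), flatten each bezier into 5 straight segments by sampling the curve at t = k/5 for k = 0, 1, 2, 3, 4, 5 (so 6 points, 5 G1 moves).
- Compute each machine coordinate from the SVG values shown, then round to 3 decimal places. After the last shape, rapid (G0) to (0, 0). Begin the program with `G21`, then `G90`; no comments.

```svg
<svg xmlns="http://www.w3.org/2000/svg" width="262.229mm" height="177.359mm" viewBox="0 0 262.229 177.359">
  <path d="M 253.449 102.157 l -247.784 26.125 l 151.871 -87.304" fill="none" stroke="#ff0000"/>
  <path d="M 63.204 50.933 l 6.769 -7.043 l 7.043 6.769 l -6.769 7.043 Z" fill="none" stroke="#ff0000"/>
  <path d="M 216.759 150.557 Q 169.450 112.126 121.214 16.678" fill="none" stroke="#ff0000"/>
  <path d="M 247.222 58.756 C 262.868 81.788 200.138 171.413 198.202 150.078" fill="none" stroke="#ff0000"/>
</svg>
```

G21
G90
G0 X253.449 Y75.202
M4 S206
G1 X5.665 Y49.077 F3378
G1 X157.536 Y136.381 F3378
M5
G0 X63.204 Y126.426
M4 S206
G1 X69.973 Y133.469 F3378
G1 X77.016 Y126.700 F3378
G1 X70.247 Y119.657 F3378
G1 X63.204 Y126.426 F3378
M5
G0 X216.759 Y26.802
M4 S206
G1 X197.798 Y44.455 F3378
G1 X178.763 Y66.670 F3378
G1 X159.654 Y93.445 F3378
G1 X140.471 Y124.782 F3378
G1 X121.214 Y160.681 F3378
M5
G0 X247.222 Y118.603
M4 S206
G1 X248.318 Y98.213 F3378
G1 X237.284 Y70.363 F3378
G1 X220.799 Y43.576 F3378
G1 X205.546 Y26.375 F3378
G1 X198.202 Y27.281 F3378
M5
G0 X0.000 Y0.000

1 u = 1 mm; y_m = 177.359 − y.

[1] `<path>` open polyline, #ff0000→engrave S206 F3378: (253.449,75.202) → (5.665,49.077) → (157.536,136.381)

[2] `<path>` regular polygon, #ff0000→engrave S206 F3378: (63.204,126.426) → (69.973,133.469) → (77.016,126.700) → (70.247,119.657) → (63.204,126.426) (closed)

[3] `<path>` quadratic bezier, #ff0000→engrave S206 F3378: (216.759,26.802) → (197.798,44.455) → (178.763,66.670) → (159.654,93.445) → (140.471,124.782) → (121.214,160.681)

[4] `<path>` cubic bezier, #ff0000→engrave S206 F3378: (247.222,118.603) → (248.318,98.213) → (237.284,70.363) → (220.799,43.576) → (205.546,26.375) → (198.202,27.281)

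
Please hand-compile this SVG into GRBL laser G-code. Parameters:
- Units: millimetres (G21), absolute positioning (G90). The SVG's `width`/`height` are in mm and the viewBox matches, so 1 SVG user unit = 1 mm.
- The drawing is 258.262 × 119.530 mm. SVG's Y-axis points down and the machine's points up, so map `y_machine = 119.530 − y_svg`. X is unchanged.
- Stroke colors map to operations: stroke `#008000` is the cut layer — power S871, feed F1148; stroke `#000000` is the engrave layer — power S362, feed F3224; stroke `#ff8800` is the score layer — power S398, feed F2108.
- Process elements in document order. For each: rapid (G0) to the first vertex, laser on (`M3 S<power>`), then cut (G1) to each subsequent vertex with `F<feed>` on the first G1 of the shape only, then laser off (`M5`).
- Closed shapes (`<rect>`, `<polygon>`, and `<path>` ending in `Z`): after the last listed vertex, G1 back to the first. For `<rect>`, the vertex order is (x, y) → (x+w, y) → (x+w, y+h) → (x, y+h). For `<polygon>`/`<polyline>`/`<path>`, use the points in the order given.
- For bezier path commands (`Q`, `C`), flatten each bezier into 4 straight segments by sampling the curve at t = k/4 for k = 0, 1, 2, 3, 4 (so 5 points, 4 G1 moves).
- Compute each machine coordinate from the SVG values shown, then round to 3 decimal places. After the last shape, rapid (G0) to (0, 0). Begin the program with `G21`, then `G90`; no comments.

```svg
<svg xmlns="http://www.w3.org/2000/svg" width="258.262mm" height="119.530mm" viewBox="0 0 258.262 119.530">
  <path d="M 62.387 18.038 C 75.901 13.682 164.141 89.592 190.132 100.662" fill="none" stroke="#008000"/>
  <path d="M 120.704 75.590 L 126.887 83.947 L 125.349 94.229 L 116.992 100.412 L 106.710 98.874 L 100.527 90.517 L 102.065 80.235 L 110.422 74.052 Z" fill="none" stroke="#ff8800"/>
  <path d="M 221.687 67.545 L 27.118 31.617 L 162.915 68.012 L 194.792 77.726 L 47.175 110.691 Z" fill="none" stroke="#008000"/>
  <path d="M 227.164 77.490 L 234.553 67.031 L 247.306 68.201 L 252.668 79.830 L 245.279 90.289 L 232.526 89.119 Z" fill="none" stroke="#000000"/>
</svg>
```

1 u = 1 mm; y_m = 119.530 − y.

[1] `<path>` cubic bezier, #008000→cut S871 F1148: (62.387,101.492) → (84.393,91.976) → (121.581,65.965) → (161.107,37.061) → (190.132,18.868)

[2] `<path>` regular polygon, #ff8800→score S398 F2108: (120.704,43.940) → (126.887,35.583) → (125.349,25.301) → (116.992,19.118) → (106.710,20.656) → (100.527,29.013) → (102.065,39.295) → (110.422,45.478) → (120.704,43.940) (closed)

[3] `<path>` closed polygon, #008000→cut S871 F1148: (221.687,51.985) → (27.118,87.913) → (162.915,51.518) → (194.792,41.804) → (47.175,8.839) → (221.687,51.985) (closed)

[4] `<path>` regular polygon, #000000→engrave S362 F3224: (227.164,42.040) → (234.553,52.499) → (247.306,51.329) → (252.668,39.700) → (245.279,29.241) → (232.526,30.411) → (227.164,42.040) (closed)

G21
G90
G0 X62.387 Y101.492
M3 S871
G1 X84.393 Y91.976 F1148
G1 X121.581 Y65.965
G1 X161.107 Y37.061
G1 X190.132 Y18.868
M5
G0 X120.704 Y43.940
M3 S398
G1 X126.887 Y35.583 F2108
G1 X125.349 Y25.301
G1 X116.992 Y19.118
G1 X106.710 Y20.656
G1 X100.527 Y29.013
G1 X102.065 Y39.295
G1 X110.422 Y45.478
G1 X120.704 Y43.940
M5
G0 X221.687 Y51.985
M3 S871
G1 X27.118 Y87.913 F1148
G1 X162.915 Y51.518
G1 X194.792 Y41.804
G1 X47.175 Y8.839
G1 X221.687 Y51.985
M5
G0 X227.164 Y42.040
M3 S362
G1 X234.553 Y52.499 F3224
G1 X247.306 Y51.329
G1 X252.668 Y39.700
G1 X245.279 Y29.241
G1 X232.526 Y30.411
G1 X227.164 Y42.040
M5
G0 X0.000 Y0.000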